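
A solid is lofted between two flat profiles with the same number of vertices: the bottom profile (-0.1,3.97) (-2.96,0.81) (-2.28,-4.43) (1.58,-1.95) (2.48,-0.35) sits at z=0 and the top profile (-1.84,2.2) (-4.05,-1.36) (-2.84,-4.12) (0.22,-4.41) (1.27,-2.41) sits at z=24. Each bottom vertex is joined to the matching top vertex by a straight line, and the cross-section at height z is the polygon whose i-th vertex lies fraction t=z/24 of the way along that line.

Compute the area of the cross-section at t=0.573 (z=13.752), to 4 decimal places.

Cross-section at t=0.573: each vertex is (1-t)·p0[i] + t·p1[i].
  v1: (1-0.573)·(-0.1,3.97) + 0.573·(-1.84,2.2) = (-1.0970,2.9558)
  v2: (1-0.573)·(-2.96,0.81) + 0.573·(-4.05,-1.36) = (-3.5846,-0.4334)
  v3: (1-0.573)·(-2.28,-4.43) + 0.573·(-2.84,-4.12) = (-2.6009,-4.2524)
  v4: (1-0.573)·(1.58,-1.95) + 0.573·(0.22,-4.41) = (0.8007,-3.3596)
  v5: (1-0.573)·(2.48,-0.35) + 0.573·(1.27,-2.41) = (1.7867,-1.5304)
Shoelace sum Σ(x_i·y_{i+1} − x_{i+1}·y_i):
  i=1: -1.0970·-0.4334 − -3.5846·2.9558 = +11.0707 (running +11.0707)
  i=2: -3.5846·-4.2524 − -2.6009·-0.4334 = +14.1157 (running +25.1864)
  i=3: -2.6009·-3.3596 − 0.8007·-4.2524 = +12.1428 (running +37.3292)
  i=4: 0.8007·-1.5304 − 1.7867·-3.3596 = +4.7771 (running +42.1062)
  i=5: 1.7867·2.9558 − -1.0970·-1.5304 = +3.6022 (running +45.7084)
Area = |Σ|/2 = |45.7084|/2 = 22.8542

Area at t=0.573: 22.8542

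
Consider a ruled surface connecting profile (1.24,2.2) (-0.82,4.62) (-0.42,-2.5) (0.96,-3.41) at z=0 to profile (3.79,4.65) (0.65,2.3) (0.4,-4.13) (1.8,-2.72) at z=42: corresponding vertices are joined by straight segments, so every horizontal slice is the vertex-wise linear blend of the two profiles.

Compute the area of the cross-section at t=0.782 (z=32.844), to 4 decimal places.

Cross-section at t=0.782: each vertex is (1-t)·p0[i] + t·p1[i].
  v1: (1-0.782)·(1.24,2.2) + 0.782·(3.79,4.65) = (3.2341,4.1159)
  v2: (1-0.782)·(-0.82,4.62) + 0.782·(0.65,2.3) = (0.3295,2.8058)
  v3: (1-0.782)·(-0.42,-2.5) + 0.782·(0.4,-4.13) = (0.2212,-3.7747)
  v4: (1-0.782)·(0.96,-3.41) + 0.782·(1.8,-2.72) = (1.6169,-2.8704)
Shoelace sum Σ(x_i·y_{i+1} − x_{i+1}·y_i):
  i=1: 3.2341·2.8058 − 0.3295·4.1159 = +7.7178 (running +7.7178)
  i=2: 0.3295·-3.7747 − 0.2212·2.8058 = -1.8646 (running +5.8531)
  i=3: 0.2212·-2.8704 − 1.6169·-3.7747 = +5.4681 (running +11.3212)
  i=4: 1.6169·4.1159 − 3.2341·-2.8704 = +15.9381 (running +27.2594)
Area = |Σ|/2 = |27.2594|/2 = 13.6297

Area at t=0.782: 13.6297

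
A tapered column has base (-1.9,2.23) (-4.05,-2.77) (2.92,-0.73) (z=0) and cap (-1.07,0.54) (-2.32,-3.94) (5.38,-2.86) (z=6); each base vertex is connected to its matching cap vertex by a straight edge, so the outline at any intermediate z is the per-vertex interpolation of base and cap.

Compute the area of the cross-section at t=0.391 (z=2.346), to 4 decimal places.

Cross-section at t=0.391: each vertex is (1-t)·p0[i] + t·p1[i].
  v1: (1-0.391)·(-1.9,2.23) + 0.391·(-1.07,0.54) = (-1.5755,1.5692)
  v2: (1-0.391)·(-4.05,-2.77) + 0.391·(-2.32,-3.94) = (-3.3736,-3.2275)
  v3: (1-0.391)·(2.92,-0.73) + 0.391·(5.38,-2.86) = (3.8819,-1.5628)
Shoelace sum Σ(x_i·y_{i+1} − x_{i+1}·y_i):
  i=1: -1.5755·-3.2275 − -3.3736·1.5692 = +10.3786 (running +10.3786)
  i=2: -3.3736·-1.5628 − 3.8819·-3.2275 = +17.8009 (running +28.1795)
  i=3: 3.8819·1.5692 − -1.5755·-1.5628 = +3.6293 (running +31.8088)
Area = |Σ|/2 = |31.8088|/2 = 15.9044

Area at t=0.391: 15.9044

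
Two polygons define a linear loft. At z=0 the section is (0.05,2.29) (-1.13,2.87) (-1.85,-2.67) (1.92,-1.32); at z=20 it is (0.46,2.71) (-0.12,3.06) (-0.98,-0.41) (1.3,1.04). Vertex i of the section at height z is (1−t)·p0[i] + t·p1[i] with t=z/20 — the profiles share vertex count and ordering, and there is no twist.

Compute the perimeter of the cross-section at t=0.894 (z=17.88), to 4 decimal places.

Cross-section at t=0.894: each vertex is (1-t)·p0[i] + t·p1[i].
  v1: (1-0.894)·(0.05,2.29) + 0.894·(0.46,2.71) = (0.4165,2.6655)
  v2: (1-0.894)·(-1.13,2.87) + 0.894·(-0.12,3.06) = (-0.2271,3.0399)
  v3: (1-0.894)·(-1.85,-2.67) + 0.894·(-0.98,-0.41) = (-1.0722,-0.6496)
  v4: (1-0.894)·(1.92,-1.32) + 0.894·(1.3,1.04) = (1.3657,0.7898)
Perimeter = Σ |v_{i+1} − v_i|:
  edge 1→2: √(-0.6436² + 0.3744²) = 0.7446 (running 0.7446)
  edge 2→3: √(-0.8452² + -3.6894²) = 3.7850 (running 4.5296)
  edge 3→4: √(2.4379² + 1.4394²) = 2.8312 (running 7.3607)
  edge 4→1: √(-0.9492² + 1.8756²) = 2.1021 (running 9.4628)
Perimeter = 9.4628

Perimeter at t=0.894: 9.4628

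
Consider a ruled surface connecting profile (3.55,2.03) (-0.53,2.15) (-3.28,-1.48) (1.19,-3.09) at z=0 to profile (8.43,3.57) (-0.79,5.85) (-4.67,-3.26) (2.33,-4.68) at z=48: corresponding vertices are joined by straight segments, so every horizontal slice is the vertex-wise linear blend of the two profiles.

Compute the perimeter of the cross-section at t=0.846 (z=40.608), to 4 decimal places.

Cross-section at t=0.846: each vertex is (1-t)·p0[i] + t·p1[i].
  v1: (1-0.846)·(3.55,2.03) + 0.846·(8.43,3.57) = (7.6785,3.3328)
  v2: (1-0.846)·(-0.53,2.15) + 0.846·(-0.79,5.85) = (-0.7500,5.2802)
  v3: (1-0.846)·(-3.28,-1.48) + 0.846·(-4.67,-3.26) = (-4.4559,-2.9859)
  v4: (1-0.846)·(1.19,-3.09) + 0.846·(2.33,-4.68) = (2.1544,-4.4351)
Perimeter = Σ |v_{i+1} − v_i|:
  edge 1→2: √(-8.4284² + 1.9474²) = 8.6505 (running 8.6505)
  edge 2→3: √(-3.7060² + -8.2661²) = 9.0588 (running 17.7093)
  edge 3→4: √(6.6104² + -1.4493²) = 6.7674 (running 24.4767)
  edge 4→1: √(5.5240² + 7.7680²) = 9.5319 (running 34.0086)
Perimeter = 34.0086

Perimeter at t=0.846: 34.0086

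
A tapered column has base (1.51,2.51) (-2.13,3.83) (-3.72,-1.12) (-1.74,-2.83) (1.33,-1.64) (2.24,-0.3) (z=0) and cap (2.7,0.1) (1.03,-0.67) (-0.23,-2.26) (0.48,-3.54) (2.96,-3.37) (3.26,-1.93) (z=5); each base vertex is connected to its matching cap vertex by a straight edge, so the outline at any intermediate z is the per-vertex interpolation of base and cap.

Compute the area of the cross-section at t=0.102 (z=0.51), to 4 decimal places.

Area at t=0.102: 23.8901

Cross-section at t=0.102: each vertex is (1-t)·p0[i] + t·p1[i].
  v1: (1-0.102)·(1.51,2.51) + 0.102·(2.7,0.1) = (1.6314,2.2642)
  v2: (1-0.102)·(-2.13,3.83) + 0.102·(1.03,-0.67) = (-1.8077,3.3710)
  v3: (1-0.102)·(-3.72,-1.12) + 0.102·(-0.23,-2.26) = (-3.3640,-1.2363)
  v4: (1-0.102)·(-1.74,-2.83) + 0.102·(0.48,-3.54) = (-1.5136,-2.9024)
  v5: (1-0.102)·(1.33,-1.64) + 0.102·(2.96,-3.37) = (1.4963,-1.8165)
  v6: (1-0.102)·(2.24,-0.3) + 0.102·(3.26,-1.93) = (2.3440,-0.4663)
Shoelace sum Σ(x_i·y_{i+1} − x_{i+1}·y_i):
  i=1: 1.6314·3.3710 − -1.8077·2.2642 = +9.5923 (running +9.5923)
  i=2: -1.8077·-1.2363 − -3.3640·3.3710 = +13.5749 (running +23.1672)
  i=3: -3.3640·-2.9024 − -1.5136·-1.2363 = +7.8926 (running +31.0598)
  i=4: -1.5136·-1.8165 − 1.4963·-2.9024 = +7.0921 (running +38.1519)
  i=5: 1.4963·-0.4663 − 2.3440·-1.8165 = +3.5602 (running +41.7121)
  i=6: 2.3440·2.2642 − 1.6314·-0.4663 = +6.0680 (running +47.7801)
Area = |Σ|/2 = |47.7801|/2 = 23.8901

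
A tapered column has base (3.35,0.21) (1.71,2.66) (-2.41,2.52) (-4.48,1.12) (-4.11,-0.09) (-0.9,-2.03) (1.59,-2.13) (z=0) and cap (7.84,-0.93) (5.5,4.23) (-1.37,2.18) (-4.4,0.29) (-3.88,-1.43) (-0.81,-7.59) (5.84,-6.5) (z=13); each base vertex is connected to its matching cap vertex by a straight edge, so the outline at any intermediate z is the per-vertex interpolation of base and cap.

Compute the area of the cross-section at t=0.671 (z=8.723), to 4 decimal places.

Cross-section at t=0.671: each vertex is (1-t)·p0[i] + t·p1[i].
  v1: (1-0.671)·(3.35,0.21) + 0.671·(7.84,-0.93) = (6.3628,-0.5549)
  v2: (1-0.671)·(1.71,2.66) + 0.671·(5.5,4.23) = (4.2531,3.7135)
  v3: (1-0.671)·(-2.41,2.52) + 0.671·(-1.37,2.18) = (-1.7122,2.2919)
  v4: (1-0.671)·(-4.48,1.12) + 0.671·(-4.4,0.29) = (-4.4263,0.5631)
  v5: (1-0.671)·(-4.11,-0.09) + 0.671·(-3.88,-1.43) = (-3.9557,-0.9891)
  v6: (1-0.671)·(-0.9,-2.03) + 0.671·(-0.81,-7.59) = (-0.8396,-5.7608)
  v7: (1-0.671)·(1.59,-2.13) + 0.671·(5.84,-6.5) = (4.4418,-5.0623)
Shoelace sum Σ(x_i·y_{i+1} − x_{i+1}·y_i):
  i=1: 6.3628·3.7135 − 4.2531·-0.5549 = +25.9882 (running +25.9882)
  i=2: 4.2531·2.2919 − -1.7122·3.7135 = +16.1055 (running +42.0938)
  i=3: -1.7122·0.5631 − -4.4263·2.2919 = +9.1804 (running +51.2742)
  i=4: -4.4263·-0.9891 − -3.9557·0.5631 = +6.6056 (running +57.8798)
  i=5: -3.9557·-5.7608 − -0.8396·-0.9891 = +21.9572 (running +79.8370)
  i=6: -0.8396·-5.0623 − 4.4418·-5.7608 = +29.8382 (running +109.6752)
  i=7: 4.4418·-0.5549 − 6.3628·-5.0623 = +29.7453 (running +139.4204)
Area = |Σ|/2 = |139.4204|/2 = 69.7102

Area at t=0.671: 69.7102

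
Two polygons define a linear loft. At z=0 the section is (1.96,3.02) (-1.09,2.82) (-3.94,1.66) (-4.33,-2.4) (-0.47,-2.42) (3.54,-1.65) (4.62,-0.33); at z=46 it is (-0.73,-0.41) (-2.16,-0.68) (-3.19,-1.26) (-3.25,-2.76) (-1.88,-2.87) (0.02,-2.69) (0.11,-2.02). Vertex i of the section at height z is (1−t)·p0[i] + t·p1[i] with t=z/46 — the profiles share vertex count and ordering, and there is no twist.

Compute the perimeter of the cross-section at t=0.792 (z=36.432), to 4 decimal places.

Perimeter at t=0.792: 12.8195

Cross-section at t=0.792: each vertex is (1-t)·p0[i] + t·p1[i].
  v1: (1-0.792)·(1.96,3.02) + 0.792·(-0.73,-0.41) = (-0.1705,0.3034)
  v2: (1-0.792)·(-1.09,2.82) + 0.792·(-2.16,-0.68) = (-1.9374,0.0480)
  v3: (1-0.792)·(-3.94,1.66) + 0.792·(-3.19,-1.26) = (-3.3460,-0.6526)
  v4: (1-0.792)·(-4.33,-2.4) + 0.792·(-3.25,-2.76) = (-3.4746,-2.6851)
  v5: (1-0.792)·(-0.47,-2.42) + 0.792·(-1.88,-2.87) = (-1.5867,-2.7764)
  v6: (1-0.792)·(3.54,-1.65) + 0.792·(0.02,-2.69) = (0.7522,-2.4737)
  v7: (1-0.792)·(4.62,-0.33) + 0.792·(0.11,-2.02) = (1.0481,-1.6685)
Perimeter = Σ |v_{i+1} − v_i|:
  edge 1→2: √(-1.7670² + -0.2554²) = 1.7853 (running 1.7853)
  edge 2→3: √(-1.4086² + -0.7006²) = 1.5732 (running 3.3585)
  edge 3→4: √(-0.1286² + -2.0325²) = 2.0365 (running 5.3951)
  edge 4→5: √(1.8879² + -0.0913²) = 1.8901 (running 7.2852)
  edge 5→6: √(2.3389² + 0.3027²) = 2.3584 (running 9.6436)
  edge 6→7: √(0.2959² + 0.8052²) = 0.8579 (running 10.5014)
  edge 7→1: √(-1.2186² + 1.9719²) = 2.3181 (running 12.8195)
Perimeter = 12.8195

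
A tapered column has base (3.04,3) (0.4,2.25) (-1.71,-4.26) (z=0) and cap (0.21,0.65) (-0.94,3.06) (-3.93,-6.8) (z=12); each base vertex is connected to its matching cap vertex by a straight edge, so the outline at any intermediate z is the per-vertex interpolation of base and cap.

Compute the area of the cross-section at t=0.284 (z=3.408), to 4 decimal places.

Cross-section at t=0.284: each vertex is (1-t)·p0[i] + t·p1[i].
  v1: (1-0.284)·(3.04,3) + 0.284·(0.21,0.65) = (2.2363,2.3326)
  v2: (1-0.284)·(0.4,2.25) + 0.284·(-0.94,3.06) = (0.0194,2.4800)
  v3: (1-0.284)·(-1.71,-4.26) + 0.284·(-3.93,-6.8) = (-2.3405,-4.9814)
Shoelace sum Σ(x_i·y_{i+1} − x_{i+1}·y_i):
  i=1: 2.2363·2.4800 − 0.0194·2.3326 = +5.5007 (running +5.5007)
  i=2: 0.0194·-4.9814 − -2.3405·2.4800 = +5.7076 (running +11.2084)
  i=3: -2.3405·2.3326 − 2.2363·-4.9814 = +5.6803 (running +16.8887)
Area = |Σ|/2 = |16.8887|/2 = 8.4443

Area at t=0.284: 8.4443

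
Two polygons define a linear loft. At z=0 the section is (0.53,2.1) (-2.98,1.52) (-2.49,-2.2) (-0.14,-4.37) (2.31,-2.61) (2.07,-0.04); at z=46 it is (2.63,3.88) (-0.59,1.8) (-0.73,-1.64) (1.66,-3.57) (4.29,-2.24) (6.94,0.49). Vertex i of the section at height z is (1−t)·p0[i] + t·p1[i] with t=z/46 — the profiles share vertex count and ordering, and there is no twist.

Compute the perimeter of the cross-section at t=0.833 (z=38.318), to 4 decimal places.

Cross-section at t=0.833: each vertex is (1-t)·p0[i] + t·p1[i].
  v1: (1-0.833)·(0.53,2.1) + 0.833·(2.63,3.88) = (2.2793,3.5827)
  v2: (1-0.833)·(-2.98,1.52) + 0.833·(-0.59,1.8) = (-0.9891,1.7532)
  v3: (1-0.833)·(-2.49,-2.2) + 0.833·(-0.73,-1.64) = (-1.0239,-1.7335)
  v4: (1-0.833)·(-0.14,-4.37) + 0.833·(1.66,-3.57) = (1.3594,-3.7036)
  v5: (1-0.833)·(2.31,-2.61) + 0.833·(4.29,-2.24) = (3.9593,-2.3018)
  v6: (1-0.833)·(2.07,-0.04) + 0.833·(6.94,0.49) = (6.1267,0.4015)
Perimeter = Σ |v_{i+1} − v_i|:
  edge 1→2: √(-3.2684² + -1.8295²) = 3.7456 (running 3.7456)
  edge 2→3: √(-0.0348² + -3.4868²) = 3.4869 (running 7.2326)
  edge 3→4: √(2.3833² + -1.9701²) = 3.0922 (running 10.3247)
  edge 4→5: √(2.5999² + 1.4018²) = 2.9538 (running 13.2785)
  edge 5→6: √(2.1674² + 2.7033²) = 3.4649 (running 16.7433)
  edge 6→1: √(-3.8474² + 3.1812²) = 4.9923 (running 21.7356)
Perimeter = 21.7356

Perimeter at t=0.833: 21.7356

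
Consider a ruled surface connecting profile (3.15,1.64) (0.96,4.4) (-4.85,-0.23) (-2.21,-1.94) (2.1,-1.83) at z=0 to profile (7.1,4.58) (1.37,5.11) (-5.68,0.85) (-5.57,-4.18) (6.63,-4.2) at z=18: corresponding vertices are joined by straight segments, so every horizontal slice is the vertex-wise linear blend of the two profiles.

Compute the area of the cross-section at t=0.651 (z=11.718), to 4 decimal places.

Area at t=0.651: 69.9385

Cross-section at t=0.651: each vertex is (1-t)·p0[i] + t·p1[i].
  v1: (1-0.651)·(3.15,1.64) + 0.651·(7.1,4.58) = (5.7214,3.5539)
  v2: (1-0.651)·(0.96,4.4) + 0.651·(1.37,5.11) = (1.2269,4.8622)
  v3: (1-0.651)·(-4.85,-0.23) + 0.651·(-5.68,0.85) = (-5.3903,0.4731)
  v4: (1-0.651)·(-2.21,-1.94) + 0.651·(-5.57,-4.18) = (-4.3974,-3.3982)
  v5: (1-0.651)·(2.1,-1.83) + 0.651·(6.63,-4.2) = (5.0490,-3.3729)
Shoelace sum Σ(x_i·y_{i+1} − x_{i+1}·y_i):
  i=1: 5.7214·4.8622 − 1.2269·3.5539 = +23.4585 (running +23.4585)
  i=2: 1.2269·0.4731 − -5.3903·4.8622 = +26.7893 (running +50.2479)
  i=3: -5.3903·-3.3982 − -4.3974·0.4731 = +20.3979 (running +70.6458)
  i=4: -4.3974·-3.3729 − 5.0490·-3.3982 = +31.9895 (running +102.6353)
  i=5: 5.0490·3.5539 − 5.7214·-3.3729 = +37.2417 (running +139.8770)
Area = |Σ|/2 = |139.8770|/2 = 69.9385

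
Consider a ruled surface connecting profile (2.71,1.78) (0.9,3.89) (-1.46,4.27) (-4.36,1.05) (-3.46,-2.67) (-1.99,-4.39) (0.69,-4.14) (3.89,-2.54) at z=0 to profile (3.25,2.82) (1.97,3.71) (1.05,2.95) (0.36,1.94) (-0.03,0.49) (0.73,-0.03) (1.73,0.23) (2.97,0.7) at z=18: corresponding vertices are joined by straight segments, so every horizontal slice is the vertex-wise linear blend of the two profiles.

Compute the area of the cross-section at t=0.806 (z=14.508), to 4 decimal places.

Area at t=0.806: 13.3503

Cross-section at t=0.806: each vertex is (1-t)·p0[i] + t·p1[i].
  v1: (1-0.806)·(2.71,1.78) + 0.806·(3.25,2.82) = (3.1452,2.6182)
  v2: (1-0.806)·(0.9,3.89) + 0.806·(1.97,3.71) = (1.7624,3.7449)
  v3: (1-0.806)·(-1.46,4.27) + 0.806·(1.05,2.95) = (0.5631,3.2061)
  v4: (1-0.806)·(-4.36,1.05) + 0.806·(0.36,1.94) = (-0.5557,1.7673)
  v5: (1-0.806)·(-3.46,-2.67) + 0.806·(-0.03,0.49) = (-0.6954,-0.1230)
  v6: (1-0.806)·(-1.99,-4.39) + 0.806·(0.73,-0.03) = (0.2023,-0.8758)
  v7: (1-0.806)·(0.69,-4.14) + 0.806·(1.73,0.23) = (1.5282,-0.6178)
  v8: (1-0.806)·(3.89,-2.54) + 0.806·(2.97,0.7) = (3.1485,0.0714)
Shoelace sum Σ(x_i·y_{i+1} − x_{i+1}·y_i):
  i=1: 3.1452·3.7449 − 1.7624·2.6182 = +7.1642 (running +7.1642)
  i=2: 1.7624·3.2061 − 0.5631·3.7449 = +3.5418 (running +10.7061)
  i=3: 0.5631·1.7673 − -0.5557·3.2061 = +2.7767 (running +13.4828)
  i=4: -0.5557·-0.1230 − -0.6954·1.7673 = +1.2974 (running +14.7802)
  i=5: -0.6954·-0.8758 − 0.2023·-0.1230 = +0.6340 (running +15.4141)
  i=6: 0.2023·-0.6178 − 1.5282·-0.8758 = +1.2135 (running +16.6276)
  i=7: 1.5282·0.0714 − 3.1485·-0.6178 = +2.0542 (running +18.6819)
  i=8: 3.1485·2.6182 − 3.1452·0.0714 = +8.0188 (running +26.7007)
Area = |Σ|/2 = |26.7007|/2 = 13.3503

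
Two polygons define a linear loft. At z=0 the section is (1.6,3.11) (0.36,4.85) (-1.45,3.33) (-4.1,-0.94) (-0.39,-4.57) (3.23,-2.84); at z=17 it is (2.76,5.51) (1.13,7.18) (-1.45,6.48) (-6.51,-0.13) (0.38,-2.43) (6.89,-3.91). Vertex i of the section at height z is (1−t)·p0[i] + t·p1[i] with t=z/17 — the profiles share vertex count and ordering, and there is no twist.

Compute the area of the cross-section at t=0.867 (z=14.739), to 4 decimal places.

Area at t=0.867: 71.4384

Cross-section at t=0.867: each vertex is (1-t)·p0[i] + t·p1[i].
  v1: (1-0.867)·(1.6,3.11) + 0.867·(2.76,5.51) = (2.6057,5.1908)
  v2: (1-0.867)·(0.36,4.85) + 0.867·(1.13,7.18) = (1.0276,6.8701)
  v3: (1-0.867)·(-1.45,3.33) + 0.867·(-1.45,6.48) = (-1.4500,6.0611)
  v4: (1-0.867)·(-4.1,-0.94) + 0.867·(-6.51,-0.13) = (-6.1895,-0.2377)
  v5: (1-0.867)·(-0.39,-4.57) + 0.867·(0.38,-2.43) = (0.2776,-2.7146)
  v6: (1-0.867)·(3.23,-2.84) + 0.867·(6.89,-3.91) = (6.4032,-3.7677)
Shoelace sum Σ(x_i·y_{i+1} − x_{i+1}·y_i):
  i=1: 2.6057·6.8701 − 1.0276·5.1908 = +12.5676 (running +12.5676)
  i=2: 1.0276·6.0611 − -1.4500·6.8701 = +16.1899 (running +28.7575)
  i=3: -1.4500·-0.2377 − -6.1895·6.0611 = +37.8594 (running +66.6169)
  i=4: -6.1895·-2.7146 − 0.2776·-0.2377 = +16.8681 (running +83.4849)
  i=5: 0.2776·-3.7677 − 6.4032·-2.7146 = +16.3364 (running +99.8214)
  i=6: 6.4032·5.1908 − 2.6057·-3.7677 = +43.0554 (running +142.8768)
Area = |Σ|/2 = |142.8768|/2 = 71.4384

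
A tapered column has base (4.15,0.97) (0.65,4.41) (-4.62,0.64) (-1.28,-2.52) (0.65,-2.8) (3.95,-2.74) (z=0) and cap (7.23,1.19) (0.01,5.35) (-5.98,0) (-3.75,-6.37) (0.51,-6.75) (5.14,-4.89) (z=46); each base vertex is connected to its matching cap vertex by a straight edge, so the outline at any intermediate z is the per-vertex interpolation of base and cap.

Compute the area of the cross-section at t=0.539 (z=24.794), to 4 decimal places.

Area at t=0.539: 71.7827

Cross-section at t=0.539: each vertex is (1-t)·p0[i] + t·p1[i].
  v1: (1-0.539)·(4.15,0.97) + 0.539·(7.23,1.19) = (5.8101,1.0886)
  v2: (1-0.539)·(0.65,4.41) + 0.539·(0.01,5.35) = (0.3050,4.9167)
  v3: (1-0.539)·(-4.62,0.64) + 0.539·(-5.98,0) = (-5.3530,0.2950)
  v4: (1-0.539)·(-1.28,-2.52) + 0.539·(-3.75,-6.37) = (-2.6113,-4.5952)
  v5: (1-0.539)·(0.65,-2.8) + 0.539·(0.51,-6.75) = (0.5745,-4.9291)
  v6: (1-0.539)·(3.95,-2.74) + 0.539·(5.14,-4.89) = (4.5914,-3.8988)
Shoelace sum Σ(x_i·y_{i+1} − x_{i+1}·y_i):
  i=1: 5.8101·4.9167 − 0.3050·1.0886 = +28.2343 (running +28.2343)
  i=2: 0.3050·0.2950 − -5.3530·4.9167 = +26.4091 (running +54.6434)
  i=3: -5.3530·-4.5952 − -2.6113·0.2950 = +25.3685 (running +80.0119)
  i=4: -2.6113·-4.9291 − 0.5745·-4.5952 = +15.5115 (running +95.5233)
  i=5: 0.5745·-3.8988 − 4.5914·-4.9291 = +20.3912 (running +115.9146)
  i=6: 4.5914·1.0886 − 5.8101·-3.8988 = +27.6509 (running +143.5655)
Area = |Σ|/2 = |143.5655|/2 = 71.7827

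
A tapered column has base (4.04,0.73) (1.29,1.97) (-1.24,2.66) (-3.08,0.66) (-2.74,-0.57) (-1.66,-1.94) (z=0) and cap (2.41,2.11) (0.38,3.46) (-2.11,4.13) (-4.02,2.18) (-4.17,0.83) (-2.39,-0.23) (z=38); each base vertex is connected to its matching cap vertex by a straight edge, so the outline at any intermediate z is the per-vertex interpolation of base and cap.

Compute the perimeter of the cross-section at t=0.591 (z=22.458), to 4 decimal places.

Perimeter at t=0.591: 16.9265

Cross-section at t=0.591: each vertex is (1-t)·p0[i] + t·p1[i].
  v1: (1-0.591)·(4.04,0.73) + 0.591·(2.41,2.11) = (3.0767,1.5456)
  v2: (1-0.591)·(1.29,1.97) + 0.591·(0.38,3.46) = (0.7522,2.8506)
  v3: (1-0.591)·(-1.24,2.66) + 0.591·(-2.11,4.13) = (-1.7542,3.5288)
  v4: (1-0.591)·(-3.08,0.66) + 0.591·(-4.02,2.18) = (-3.6355,1.5583)
  v5: (1-0.591)·(-2.74,-0.57) + 0.591·(-4.17,0.83) = (-3.5851,0.2574)
  v6: (1-0.591)·(-1.66,-1.94) + 0.591·(-2.39,-0.23) = (-2.0914,-0.9294)
Perimeter = Σ |v_{i+1} − v_i|:
  edge 1→2: √(-2.3245² + 1.3050²) = 2.6658 (running 2.6658)
  edge 2→3: √(-2.5064² + 0.6782²) = 2.5965 (running 5.2622)
  edge 3→4: √(-1.8814² + -1.9704²) = 2.7244 (running 7.9866)
  edge 4→5: √(0.0504² + -1.3009²) = 1.3019 (running 9.2885)
  edge 5→6: √(1.4937² + -1.1868²) = 1.9078 (running 11.1963)
  edge 6→1: √(5.1681² + 2.4750²) = 5.7302 (running 16.9265)
Perimeter = 16.9265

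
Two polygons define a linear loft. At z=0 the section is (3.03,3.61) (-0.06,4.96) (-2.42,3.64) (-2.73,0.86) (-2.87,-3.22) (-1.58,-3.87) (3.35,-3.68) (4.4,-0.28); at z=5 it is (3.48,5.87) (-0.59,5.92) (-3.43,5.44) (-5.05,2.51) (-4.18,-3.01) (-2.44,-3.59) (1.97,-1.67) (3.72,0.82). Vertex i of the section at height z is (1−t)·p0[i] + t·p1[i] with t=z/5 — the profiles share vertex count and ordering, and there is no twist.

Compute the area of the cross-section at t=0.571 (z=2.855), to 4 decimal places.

Area at t=0.571: 59.3153

Cross-section at t=0.571: each vertex is (1-t)·p0[i] + t·p1[i].
  v1: (1-0.571)·(3.03,3.61) + 0.571·(3.48,5.87) = (3.2870,4.9005)
  v2: (1-0.571)·(-0.06,4.96) + 0.571·(-0.59,5.92) = (-0.3626,5.5082)
  v3: (1-0.571)·(-2.42,3.64) + 0.571·(-3.43,5.44) = (-2.9967,4.6678)
  v4: (1-0.571)·(-2.73,0.86) + 0.571·(-5.05,2.51) = (-4.0547,1.8021)
  v5: (1-0.571)·(-2.87,-3.22) + 0.571·(-4.18,-3.01) = (-3.6180,-3.1001)
  v6: (1-0.571)·(-1.58,-3.87) + 0.571·(-2.44,-3.59) = (-2.0711,-3.7101)
  v7: (1-0.571)·(3.35,-3.68) + 0.571·(1.97,-1.67) = (2.5620,-2.5323)
  v8: (1-0.571)·(4.4,-0.28) + 0.571·(3.72,0.82) = (4.0117,0.3481)
Shoelace sum Σ(x_i·y_{i+1} − x_{i+1}·y_i):
  i=1: 3.2870·5.5082 − -0.3626·4.9005 = +19.8821 (running +19.8821)
  i=2: -0.3626·4.6678 − -2.9967·5.5082 = +14.8137 (running +34.6958)
  i=3: -2.9967·1.8021 − -4.0547·4.6678 = +13.5261 (running +48.2219)
  i=4: -4.0547·-3.1001 − -3.6180·1.8021 = +19.0902 (running +67.3121)
  i=5: -3.6180·-3.7101 − -2.0711·-3.1001 = +7.0028 (running +74.3148)
  i=6: -2.0711·-2.5323 − 2.5620·-3.7101 = +14.7499 (running +89.0648)
  i=7: 2.5620·0.3481 − 4.0117·-2.5323 = +11.0507 (running +100.1155)
  i=8: 4.0117·4.9005 − 3.2870·0.3481 = +18.5151 (running +118.6305)
Area = |Σ|/2 = |118.6305|/2 = 59.3153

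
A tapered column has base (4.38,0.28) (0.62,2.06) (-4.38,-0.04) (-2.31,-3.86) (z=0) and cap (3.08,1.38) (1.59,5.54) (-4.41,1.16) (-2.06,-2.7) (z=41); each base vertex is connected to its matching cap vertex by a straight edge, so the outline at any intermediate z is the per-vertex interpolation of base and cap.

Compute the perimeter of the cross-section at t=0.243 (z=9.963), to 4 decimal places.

Cross-section at t=0.243: each vertex is (1-t)·p0[i] + t·p1[i].
  v1: (1-0.243)·(4.38,0.28) + 0.243·(3.08,1.38) = (4.0641,0.5473)
  v2: (1-0.243)·(0.62,2.06) + 0.243·(1.59,5.54) = (0.8557,2.9056)
  v3: (1-0.243)·(-4.38,-0.04) + 0.243·(-4.41,1.16) = (-4.3873,0.2516)
  v4: (1-0.243)·(-2.31,-3.86) + 0.243·(-2.06,-2.7) = (-2.2492,-3.5781)
Perimeter = Σ |v_{i+1} − v_i|:
  edge 1→2: √(-3.2084² + 2.3583²) = 3.9819 (running 3.9819)
  edge 2→3: √(-5.2430² + -2.6540²) = 5.8765 (running 9.8584)
  edge 3→4: √(2.1380² + -3.8297²) = 4.3861 (running 14.2445)
  edge 4→1: √(6.3133² + 4.1254²) = 7.5417 (running 21.7862)
Perimeter = 21.7862

Perimeter at t=0.243: 21.7862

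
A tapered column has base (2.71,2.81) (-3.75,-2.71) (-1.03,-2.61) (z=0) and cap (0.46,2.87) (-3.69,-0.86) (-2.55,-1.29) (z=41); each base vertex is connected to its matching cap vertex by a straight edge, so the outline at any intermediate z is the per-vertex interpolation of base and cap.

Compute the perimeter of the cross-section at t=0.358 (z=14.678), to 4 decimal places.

Cross-section at t=0.358: each vertex is (1-t)·p0[i] + t·p1[i].
  v1: (1-0.358)·(2.71,2.81) + 0.358·(0.46,2.87) = (1.9045,2.8315)
  v2: (1-0.358)·(-3.75,-2.71) + 0.358·(-3.69,-0.86) = (-3.7285,-2.0477)
  v3: (1-0.358)·(-1.03,-2.61) + 0.358·(-2.55,-1.29) = (-1.5742,-2.1374)
Perimeter = Σ |v_{i+1} − v_i|:
  edge 1→2: √(-5.6330² + -4.8792²) = 7.4523 (running 7.4523)
  edge 2→3: √(2.1544² + -0.0897²) = 2.1562 (running 9.6086)
  edge 3→1: √(3.4787² + 4.9689²) = 6.0656 (running 15.6741)
Perimeter = 15.6741

Perimeter at t=0.358: 15.6741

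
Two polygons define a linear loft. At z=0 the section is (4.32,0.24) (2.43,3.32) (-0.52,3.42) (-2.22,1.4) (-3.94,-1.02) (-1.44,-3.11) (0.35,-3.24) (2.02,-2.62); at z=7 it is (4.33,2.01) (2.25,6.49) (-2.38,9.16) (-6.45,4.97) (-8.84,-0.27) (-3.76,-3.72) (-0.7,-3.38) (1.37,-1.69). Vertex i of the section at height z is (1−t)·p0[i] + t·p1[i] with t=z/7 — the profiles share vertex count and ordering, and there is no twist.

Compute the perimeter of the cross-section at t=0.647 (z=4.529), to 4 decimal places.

Perimeter at t=0.647: 32.7698

Cross-section at t=0.647: each vertex is (1-t)·p0[i] + t·p1[i].
  v1: (1-0.647)·(4.32,0.24) + 0.647·(4.33,2.01) = (4.3265,1.3852)
  v2: (1-0.647)·(2.43,3.32) + 0.647·(2.25,6.49) = (2.3135,5.3710)
  v3: (1-0.647)·(-0.52,3.42) + 0.647·(-2.38,9.16) = (-1.7234,7.1338)
  v4: (1-0.647)·(-2.22,1.4) + 0.647·(-6.45,4.97) = (-4.9568,3.7098)
  v5: (1-0.647)·(-3.94,-1.02) + 0.647·(-8.84,-0.27) = (-7.1103,-0.5348)
  v6: (1-0.647)·(-1.44,-3.11) + 0.647·(-3.76,-3.72) = (-2.9410,-3.5047)
  v7: (1-0.647)·(0.35,-3.24) + 0.647·(-0.7,-3.38) = (-0.3293,-3.3306)
  v8: (1-0.647)·(2.02,-2.62) + 0.647·(1.37,-1.69) = (1.5995,-2.0183)
Perimeter = Σ |v_{i+1} − v_i|:
  edge 1→2: √(-2.0129² + 3.9858²) = 4.4653 (running 4.4653)
  edge 2→3: √(-4.0370² + 1.7628²) = 4.4051 (running 8.8703)
  edge 3→4: √(-3.2334² + -3.4240²) = 4.7094 (running 13.5797)
  edge 4→5: √(-2.1535² + -4.2445²) = 4.7596 (running 18.3393)
  edge 5→6: √(4.1693² + -2.9699²) = 5.1189 (running 23.4582)
  edge 6→7: √(2.6117² + 0.1741²) = 2.6175 (running 26.0757)
  edge 7→8: √(1.9288² + 1.3123²) = 2.3329 (running 28.4086)
  edge 8→1: √(2.7270² + 3.4035²) = 4.3612 (running 32.7698)
Perimeter = 32.7698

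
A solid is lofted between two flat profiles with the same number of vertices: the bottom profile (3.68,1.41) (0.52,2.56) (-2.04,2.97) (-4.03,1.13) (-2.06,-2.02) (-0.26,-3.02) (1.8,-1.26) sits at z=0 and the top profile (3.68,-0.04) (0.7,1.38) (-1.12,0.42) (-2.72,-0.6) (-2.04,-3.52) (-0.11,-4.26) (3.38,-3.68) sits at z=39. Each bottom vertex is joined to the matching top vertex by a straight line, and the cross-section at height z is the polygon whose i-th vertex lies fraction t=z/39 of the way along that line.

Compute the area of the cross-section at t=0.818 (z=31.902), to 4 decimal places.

Cross-section at t=0.818: each vertex is (1-t)·p0[i] + t·p1[i].
  v1: (1-0.818)·(3.68,1.41) + 0.818·(3.68,-0.04) = (3.6800,0.2239)
  v2: (1-0.818)·(0.52,2.56) + 0.818·(0.7,1.38) = (0.6672,1.5948)
  v3: (1-0.818)·(-2.04,2.97) + 0.818·(-1.12,0.42) = (-1.2874,0.8841)
  v4: (1-0.818)·(-4.03,1.13) + 0.818·(-2.72,-0.6) = (-2.9584,-0.2851)
  v5: (1-0.818)·(-2.06,-2.02) + 0.818·(-2.04,-3.52) = (-2.0436,-3.2470)
  v6: (1-0.818)·(-0.26,-3.02) + 0.818·(-0.11,-4.26) = (-0.1373,-4.0343)
  v7: (1-0.818)·(1.8,-1.26) + 0.818·(3.38,-3.68) = (3.0924,-3.2396)
Shoelace sum Σ(x_i·y_{i+1} − x_{i+1}·y_i):
  i=1: 3.6800·1.5948 − 0.6672·0.2239 = +5.7193 (running +5.7193)
  i=2: 0.6672·0.8841 − -1.2874·1.5948 = +2.6431 (running +8.3624)
  i=3: -1.2874·-0.2851 − -2.9584·0.8841 = +2.9826 (running +11.3450)
  i=4: -2.9584·-3.2470 − -2.0436·-0.2851 = +9.0233 (running +20.3683)
  i=5: -2.0436·-4.0343 − -0.1373·-3.2470 = +7.7989 (running +28.1672)
  i=6: -0.1373·-3.2396 − 3.0924·-4.0343 = +12.9207 (running +41.0879)
  i=7: 3.0924·0.2239 − 3.6800·-3.2396 = +12.6140 (running +53.7018)
Area = |Σ|/2 = |53.7018|/2 = 26.8509

Area at t=0.818: 26.8509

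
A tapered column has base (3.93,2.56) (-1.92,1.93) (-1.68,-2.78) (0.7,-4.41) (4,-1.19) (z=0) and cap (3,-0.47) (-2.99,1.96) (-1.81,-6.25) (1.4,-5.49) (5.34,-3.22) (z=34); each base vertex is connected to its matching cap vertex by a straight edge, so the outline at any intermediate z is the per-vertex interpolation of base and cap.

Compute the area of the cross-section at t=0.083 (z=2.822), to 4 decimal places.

Cross-section at t=0.083: each vertex is (1-t)·p0[i] + t·p1[i].
  v1: (1-0.083)·(3.93,2.56) + 0.083·(3,-0.47) = (3.8528,2.3085)
  v2: (1-0.083)·(-1.92,1.93) + 0.083·(-2.99,1.96) = (-2.0088,1.9325)
  v3: (1-0.083)·(-1.68,-2.78) + 0.083·(-1.81,-6.25) = (-1.6908,-3.0680)
  v4: (1-0.083)·(0.7,-4.41) + 0.083·(1.4,-5.49) = (0.7581,-4.4996)
  v5: (1-0.083)·(4,-1.19) + 0.083·(5.34,-3.22) = (4.1112,-1.3585)
Shoelace sum Σ(x_i·y_{i+1} − x_{i+1}·y_i):
  i=1: 3.8528·1.9325 − -2.0088·2.3085 = +12.0829 (running +12.0829)
  i=2: -2.0088·-3.0680 − -1.6908·1.9325 = +9.4305 (running +21.5134)
  i=3: -1.6908·-4.4996 − 0.7581·-3.0680 = +9.9338 (running +31.4472)
  i=4: 0.7581·-1.3585 − 4.1112·-4.4996 = +17.4691 (running +48.9163)
  i=5: 4.1112·2.3085 − 3.8528·-1.3585 = +14.7248 (running +63.6411)
Area = |Σ|/2 = |63.6411|/2 = 31.8205

Area at t=0.083: 31.8205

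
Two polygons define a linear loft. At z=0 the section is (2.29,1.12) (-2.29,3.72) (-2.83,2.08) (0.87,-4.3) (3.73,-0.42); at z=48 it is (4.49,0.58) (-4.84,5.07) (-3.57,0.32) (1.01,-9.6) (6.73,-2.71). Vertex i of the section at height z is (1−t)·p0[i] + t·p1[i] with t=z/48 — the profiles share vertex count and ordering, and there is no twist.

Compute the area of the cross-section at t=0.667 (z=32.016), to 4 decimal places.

Cross-section at t=0.667: each vertex is (1-t)·p0[i] + t·p1[i].
  v1: (1-0.667)·(2.29,1.12) + 0.667·(4.49,0.58) = (3.7574,0.7598)
  v2: (1-0.667)·(-2.29,3.72) + 0.667·(-4.84,5.07) = (-3.9909,4.6204)
  v3: (1-0.667)·(-2.83,2.08) + 0.667·(-3.57,0.32) = (-3.3236,0.9061)
  v4: (1-0.667)·(0.87,-4.3) + 0.667·(1.01,-9.6) = (0.9634,-7.8351)
  v5: (1-0.667)·(3.73,-0.42) + 0.667·(6.73,-2.71) = (5.7310,-1.9474)
Shoelace sum Σ(x_i·y_{i+1} − x_{i+1}·y_i):
  i=1: 3.7574·4.6204 − -3.9909·0.7598 = +20.3932 (running +20.3932)
  i=2: -3.9909·0.9061 − -3.3236·4.6204 = +11.7404 (running +32.1336)
  i=3: -3.3236·-7.8351 − 0.9634·0.9061 = +25.1677 (running +57.3013)
  i=4: 0.9634·-1.9474 − 5.7310·-7.8351 = +43.0268 (running +100.3281)
  i=5: 5.7310·0.7598 − 3.7574·-1.9474 = +11.6718 (running +111.9999)
Area = |Σ|/2 = |111.9999|/2 = 56.0000

Area at t=0.667: 56.0000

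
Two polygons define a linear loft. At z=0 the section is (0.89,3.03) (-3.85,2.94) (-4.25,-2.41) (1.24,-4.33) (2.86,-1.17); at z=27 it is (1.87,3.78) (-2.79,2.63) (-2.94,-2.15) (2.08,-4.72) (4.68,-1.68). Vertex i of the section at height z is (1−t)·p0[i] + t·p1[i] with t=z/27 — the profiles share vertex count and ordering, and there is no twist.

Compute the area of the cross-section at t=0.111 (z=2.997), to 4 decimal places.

Area at t=0.111: 39.4871

Cross-section at t=0.111: each vertex is (1-t)·p0[i] + t·p1[i].
  v1: (1-0.111)·(0.89,3.03) + 0.111·(1.87,3.78) = (0.9988,3.1132)
  v2: (1-0.111)·(-3.85,2.94) + 0.111·(-2.79,2.63) = (-3.7323,2.9056)
  v3: (1-0.111)·(-4.25,-2.41) + 0.111·(-2.94,-2.15) = (-4.1046,-2.3811)
  v4: (1-0.111)·(1.24,-4.33) + 0.111·(2.08,-4.72) = (1.3332,-4.3733)
  v5: (1-0.111)·(2.86,-1.17) + 0.111·(4.68,-1.68) = (3.0620,-1.2266)
Shoelace sum Σ(x_i·y_{i+1} − x_{i+1}·y_i):
  i=1: 0.9988·2.9056 − -3.7323·3.1132 = +14.5218 (running +14.5218)
  i=2: -3.7323·-2.3811 − -4.1046·2.9056 = +20.8135 (running +35.3352)
  i=3: -4.1046·-4.3733 − 1.3332·-2.3811 = +21.1252 (running +56.4604)
  i=4: 1.3332·-1.2266 − 3.0620·-4.3733 = +11.7557 (running +68.2162)
  i=5: 3.0620·3.1132 − 0.9988·-1.2266 = +10.7579 (running +78.9741)
Area = |Σ|/2 = |78.9741|/2 = 39.4871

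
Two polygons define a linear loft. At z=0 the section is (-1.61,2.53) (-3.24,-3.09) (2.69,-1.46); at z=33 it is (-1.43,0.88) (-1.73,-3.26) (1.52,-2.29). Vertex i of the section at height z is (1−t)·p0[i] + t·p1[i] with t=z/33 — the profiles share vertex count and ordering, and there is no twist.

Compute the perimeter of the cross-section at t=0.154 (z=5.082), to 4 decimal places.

Cross-section at t=0.154: each vertex is (1-t)·p0[i] + t·p1[i].
  v1: (1-0.154)·(-1.61,2.53) + 0.154·(-1.43,0.88) = (-1.5823,2.2759)
  v2: (1-0.154)·(-3.24,-3.09) + 0.154·(-1.73,-3.26) = (-3.0075,-3.1162)
  v3: (1-0.154)·(2.69,-1.46) + 0.154·(1.52,-2.29) = (2.5098,-1.5878)
Perimeter = Σ |v_{i+1} − v_i|:
  edge 1→2: √(-1.4252² + -5.3921²) = 5.5772 (running 5.5772)
  edge 2→3: √(5.5173² + 1.5284²) = 5.7251 (running 11.3023)
  edge 3→1: √(-4.0921² + 3.8637²) = 5.6279 (running 16.9302)
Perimeter = 16.9302

Perimeter at t=0.154: 16.9302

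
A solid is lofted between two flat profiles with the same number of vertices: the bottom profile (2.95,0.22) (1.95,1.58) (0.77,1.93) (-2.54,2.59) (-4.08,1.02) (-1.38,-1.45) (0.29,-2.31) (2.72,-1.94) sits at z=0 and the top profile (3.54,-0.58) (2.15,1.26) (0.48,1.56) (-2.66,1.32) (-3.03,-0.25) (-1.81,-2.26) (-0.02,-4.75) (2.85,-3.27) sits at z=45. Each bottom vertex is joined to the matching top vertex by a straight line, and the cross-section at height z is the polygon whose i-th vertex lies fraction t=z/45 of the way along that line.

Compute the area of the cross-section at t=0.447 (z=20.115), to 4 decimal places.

Area at t=0.447: 24.6396

Cross-section at t=0.447: each vertex is (1-t)·p0[i] + t·p1[i].
  v1: (1-0.447)·(2.95,0.22) + 0.447·(3.54,-0.58) = (3.2137,-0.1376)
  v2: (1-0.447)·(1.95,1.58) + 0.447·(2.15,1.26) = (2.0394,1.4370)
  v3: (1-0.447)·(0.77,1.93) + 0.447·(0.48,1.56) = (0.6404,1.7646)
  v4: (1-0.447)·(-2.54,2.59) + 0.447·(-2.66,1.32) = (-2.5936,2.0223)
  v5: (1-0.447)·(-4.08,1.02) + 0.447·(-3.03,-0.25) = (-3.6106,0.4523)
  v6: (1-0.447)·(-1.38,-1.45) + 0.447·(-1.81,-2.26) = (-1.5722,-1.8121)
  v7: (1-0.447)·(0.29,-2.31) + 0.447·(-0.02,-4.75) = (0.1514,-3.4007)
  v8: (1-0.447)·(2.72,-1.94) + 0.447·(2.85,-3.27) = (2.7781,-2.5345)
Shoelace sum Σ(x_i·y_{i+1} − x_{i+1}·y_i):
  i=1: 3.2137·1.4370 − 2.0394·-0.1376 = +4.8986 (running +4.8986)
  i=2: 2.0394·1.7646 − 0.6404·1.4370 = +2.6786 (running +7.5772)
  i=3: 0.6404·2.0223 − -2.5936·1.7646 = +5.8718 (running +13.4490)
  i=4: -2.5936·0.4523 − -3.6106·2.0223 = +6.1287 (running +19.5777)
  i=5: -3.6106·-1.8121 − -1.5722·0.4523 = +7.2539 (running +26.8316)
  i=6: -1.5722·-3.4007 − 0.1514·-1.8121 = +5.6210 (running +32.4526)
  i=7: 0.1514·-2.5345 − 2.7781·-3.4007 = +9.0637 (running +41.5162)
  i=8: 2.7781·-0.1376 − 3.2137·-2.5345 = +7.7630 (running +49.2792)
Area = |Σ|/2 = |49.2792|/2 = 24.6396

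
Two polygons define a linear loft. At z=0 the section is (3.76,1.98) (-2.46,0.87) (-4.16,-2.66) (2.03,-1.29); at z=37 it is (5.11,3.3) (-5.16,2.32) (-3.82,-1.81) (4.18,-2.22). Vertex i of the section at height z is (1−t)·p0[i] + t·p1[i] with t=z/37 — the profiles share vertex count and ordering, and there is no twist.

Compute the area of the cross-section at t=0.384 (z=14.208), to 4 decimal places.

Cross-section at t=0.384: each vertex is (1-t)·p0[i] + t·p1[i].
  v1: (1-0.384)·(3.76,1.98) + 0.384·(5.11,3.3) = (4.2784,2.4869)
  v2: (1-0.384)·(-2.46,0.87) + 0.384·(-5.16,2.32) = (-3.4968,1.4268)
  v3: (1-0.384)·(-4.16,-2.66) + 0.384·(-3.82,-1.81) = (-4.0294,-2.3336)
  v4: (1-0.384)·(2.03,-1.29) + 0.384·(4.18,-2.22) = (2.8556,-1.6471)
Shoelace sum Σ(x_i·y_{i+1} − x_{i+1}·y_i):
  i=1: 4.2784·1.4268 − -3.4968·2.4869 = +14.8005 (running +14.8005)
  i=2: -3.4968·-2.3336 − -4.0294·1.4268 = +13.9093 (running +28.7099)
  i=3: -4.0294·-1.6471 − 2.8556·-2.3336 = +13.3008 (running +42.0107)
  i=4: 2.8556·2.4869 − 4.2784·-1.6471 = +14.1486 (running +56.1593)
Area = |Σ|/2 = |56.1593|/2 = 28.0796

Area at t=0.384: 28.0796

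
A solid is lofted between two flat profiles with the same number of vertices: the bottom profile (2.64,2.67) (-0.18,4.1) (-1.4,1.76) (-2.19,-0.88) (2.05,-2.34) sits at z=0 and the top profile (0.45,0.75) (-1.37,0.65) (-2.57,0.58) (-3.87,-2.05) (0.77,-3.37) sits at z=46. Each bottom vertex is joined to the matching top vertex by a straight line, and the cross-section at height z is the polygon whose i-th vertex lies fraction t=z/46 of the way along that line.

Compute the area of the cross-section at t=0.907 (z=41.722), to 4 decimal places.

Area at t=0.907: 13.7576

Cross-section at t=0.907: each vertex is (1-t)·p0[i] + t·p1[i].
  v1: (1-0.907)·(2.64,2.67) + 0.907·(0.45,0.75) = (0.6537,0.9286)
  v2: (1-0.907)·(-0.18,4.1) + 0.907·(-1.37,0.65) = (-1.2593,0.9708)
  v3: (1-0.907)·(-1.4,1.76) + 0.907·(-2.57,0.58) = (-2.4612,0.6897)
  v4: (1-0.907)·(-2.19,-0.88) + 0.907·(-3.87,-2.05) = (-3.7138,-1.9412)
  v5: (1-0.907)·(2.05,-2.34) + 0.907·(0.77,-3.37) = (0.8890,-3.2742)
Shoelace sum Σ(x_i·y_{i+1} − x_{i+1}·y_i):
  i=1: 0.6537·0.9708 − -1.2593·0.9286 = +1.8040 (running +1.8040)
  i=2: -1.2593·0.6897 − -2.4612·0.9708 = +1.5208 (running +3.3248)
  i=3: -2.4612·-1.9412 − -3.7138·0.6897 = +7.3392 (running +10.6640)
  i=4: -3.7138·-3.2742 − 0.8890·-1.9412 = +13.8854 (running +24.5494)
  i=5: 0.8890·0.9286 − 0.6537·-3.2742 = +2.9658 (running +27.5152)
Area = |Σ|/2 = |27.5152|/2 = 13.7576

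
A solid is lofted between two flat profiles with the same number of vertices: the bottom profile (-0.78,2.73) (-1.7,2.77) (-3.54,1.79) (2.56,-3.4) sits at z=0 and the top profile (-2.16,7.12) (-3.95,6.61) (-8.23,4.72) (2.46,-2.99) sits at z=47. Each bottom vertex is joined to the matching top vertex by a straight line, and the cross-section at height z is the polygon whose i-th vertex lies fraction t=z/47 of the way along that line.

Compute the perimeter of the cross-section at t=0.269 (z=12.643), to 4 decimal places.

Cross-section at t=0.269: each vertex is (1-t)·p0[i] + t·p1[i].
  v1: (1-0.269)·(-0.78,2.73) + 0.269·(-2.16,7.12) = (-1.1512,3.9109)
  v2: (1-0.269)·(-1.7,2.77) + 0.269·(-3.95,6.61) = (-2.3053,3.8030)
  v3: (1-0.269)·(-3.54,1.79) + 0.269·(-8.23,4.72) = (-4.8016,2.5782)
  v4: (1-0.269)·(2.56,-3.4) + 0.269·(2.46,-2.99) = (2.5331,-3.2897)
Perimeter = Σ |v_{i+1} − v_i|:
  edge 1→2: √(-1.1540² + -0.1080²) = 1.1591 (running 1.1591)
  edge 2→3: √(-2.4964² + -1.2248²) = 2.7806 (running 3.9397)
  edge 3→4: √(7.3347² + -5.8679²) = 9.3931 (running 13.3328)
  edge 4→1: √(-3.6843² + 7.2006²) = 8.0885 (running 21.4212)
Perimeter = 21.4212

Perimeter at t=0.269: 21.4212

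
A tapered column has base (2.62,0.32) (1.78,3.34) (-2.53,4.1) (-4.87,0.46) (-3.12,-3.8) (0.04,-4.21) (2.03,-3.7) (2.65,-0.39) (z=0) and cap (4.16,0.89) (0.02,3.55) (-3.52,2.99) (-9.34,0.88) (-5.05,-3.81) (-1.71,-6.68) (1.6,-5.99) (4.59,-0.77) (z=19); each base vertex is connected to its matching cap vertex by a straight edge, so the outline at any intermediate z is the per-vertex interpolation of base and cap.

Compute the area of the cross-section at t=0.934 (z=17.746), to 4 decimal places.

Area at t=0.934: 83.9384

Cross-section at t=0.934: each vertex is (1-t)·p0[i] + t·p1[i].
  v1: (1-0.934)·(2.62,0.32) + 0.934·(4.16,0.89) = (4.0584,0.8524)
  v2: (1-0.934)·(1.78,3.34) + 0.934·(0.02,3.55) = (0.1362,3.5361)
  v3: (1-0.934)·(-2.53,4.1) + 0.934·(-3.52,2.99) = (-3.4547,3.0633)
  v4: (1-0.934)·(-4.87,0.46) + 0.934·(-9.34,0.88) = (-9.0450,0.8523)
  v5: (1-0.934)·(-3.12,-3.8) + 0.934·(-5.05,-3.81) = (-4.9226,-3.8093)
  v6: (1-0.934)·(0.04,-4.21) + 0.934·(-1.71,-6.68) = (-1.5945,-6.5170)
  v7: (1-0.934)·(2.03,-3.7) + 0.934·(1.6,-5.99) = (1.6284,-5.8389)
  v8: (1-0.934)·(2.65,-0.39) + 0.934·(4.59,-0.77) = (4.4620,-0.7449)
Shoelace sum Σ(x_i·y_{i+1} − x_{i+1}·y_i):
  i=1: 4.0584·3.5361 − 0.1362·0.8524 = +14.2349 (running +14.2349)
  i=2: 0.1362·3.0633 − -3.4547·3.5361 = +12.6333 (running +26.8681)
  i=3: -3.4547·0.8523 − -9.0450·3.0633 = +24.7628 (running +51.6309)
  i=4: -9.0450·-3.8093 − -4.9226·0.8523 = +38.6509 (running +90.2818)
  i=5: -4.9226·-6.5170 − -1.5945·-3.8093 = +26.0066 (running +116.2884)
  i=6: -1.5945·-5.8389 − 1.6284·-6.5170 = +19.9222 (running +136.2106)
  i=7: 1.6284·-0.7449 − 4.4620·-5.8389 = +24.8397 (running +161.0503)
  i=8: 4.4620·0.8524 − 4.0584·-0.7449 = +6.8264 (running +167.8768)
Area = |Σ|/2 = |167.8768|/2 = 83.9384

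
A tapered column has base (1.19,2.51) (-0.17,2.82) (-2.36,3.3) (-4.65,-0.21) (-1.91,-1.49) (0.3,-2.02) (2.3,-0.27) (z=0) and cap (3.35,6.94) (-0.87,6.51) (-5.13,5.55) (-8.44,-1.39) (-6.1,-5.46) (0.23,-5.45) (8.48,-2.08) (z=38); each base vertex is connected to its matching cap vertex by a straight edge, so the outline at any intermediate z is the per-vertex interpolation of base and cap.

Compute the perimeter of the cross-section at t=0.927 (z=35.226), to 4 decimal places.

Cross-section at t=0.927: each vertex is (1-t)·p0[i] + t·p1[i].
  v1: (1-0.927)·(1.19,2.51) + 0.927·(3.35,6.94) = (3.1923,6.6166)
  v2: (1-0.927)·(-0.17,2.82) + 0.927·(-0.87,6.51) = (-0.8189,6.2406)
  v3: (1-0.927)·(-2.36,3.3) + 0.927·(-5.13,5.55) = (-4.9278,5.3857)
  v4: (1-0.927)·(-4.65,-0.21) + 0.927·(-8.44,-1.39) = (-8.1633,-1.3039)
  v5: (1-0.927)·(-1.91,-1.49) + 0.927·(-6.1,-5.46) = (-5.7941,-5.1702)
  v6: (1-0.927)·(0.3,-2.02) + 0.927·(0.23,-5.45) = (0.2351,-5.1996)
  v7: (1-0.927)·(2.3,-0.27) + 0.927·(8.48,-2.08) = (8.0289,-1.9479)
Perimeter = Σ |v_{i+1} − v_i|:
  edge 1→2: √(-4.0112² + -0.3760²) = 4.0288 (running 4.0288)
  edge 2→3: √(-4.1089² + -0.8549²) = 4.1969 (running 8.2257)
  edge 3→4: √(-3.2355² + -6.6896²) = 7.4310 (running 15.6567)
  edge 4→5: √(2.3692² + -3.8663²) = 4.5345 (running 20.1912)
  edge 5→6: √(6.0292² + -0.0294²) = 6.0293 (running 26.2205)
  edge 6→7: √(7.7938² + 3.2517²) = 8.4449 (running 34.6654)
  edge 7→1: √(-4.8365² + 8.5645²) = 9.8358 (running 44.5011)
Perimeter = 44.5011

Perimeter at t=0.927: 44.5011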